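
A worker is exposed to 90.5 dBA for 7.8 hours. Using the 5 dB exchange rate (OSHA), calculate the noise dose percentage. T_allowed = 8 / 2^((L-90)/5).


Given values:
  L = 90.5 dBA, T = 7.8 hours
Formula: T_allowed = 8 / 2^((L - 90) / 5)
Compute exponent: (90.5 - 90) / 5 = 0.1
Compute 2^(0.1) = 1.071773
T_allowed = 8 / 1.071773 = 7.464267 hours
Dose = (T / T_allowed) * 100
Dose = (7.8 / 7.464267) * 100 = 104.5

104.5 %


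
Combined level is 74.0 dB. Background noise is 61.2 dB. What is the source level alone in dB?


Given values:
  L_total = 74.0 dB, L_bg = 61.2 dB
Formula: L_source = 10 * log10(10^(L_total/10) - 10^(L_bg/10))
Convert to linear:
  10^(74.0/10) = 25118864.3151
  10^(61.2/10) = 1318256.7386
Difference: 25118864.3151 - 1318256.7386 = 23800607.5765
L_source = 10 * log10(23800607.5765) = 73.77

73.77 dB


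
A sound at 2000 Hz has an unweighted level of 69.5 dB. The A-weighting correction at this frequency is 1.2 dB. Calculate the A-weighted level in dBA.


Given values:
  SPL = 69.5 dB
  A-weighting at 2000 Hz = 1.2 dB
Formula: L_A = SPL + A_weight
L_A = 69.5 + (1.2)
L_A = 70.7

70.7 dBA


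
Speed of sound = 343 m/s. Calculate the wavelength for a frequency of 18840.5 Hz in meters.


Given values:
  c = 343 m/s, f = 18840.5 Hz
Formula: lambda = c / f
lambda = 343 / 18840.5
lambda = 0.0182

0.0182 m


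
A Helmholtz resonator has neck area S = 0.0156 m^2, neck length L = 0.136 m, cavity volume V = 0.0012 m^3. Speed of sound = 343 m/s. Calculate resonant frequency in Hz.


Given values:
  S = 0.0156 m^2, L = 0.136 m, V = 0.0012 m^3, c = 343 m/s
Formula: f = (c / (2*pi)) * sqrt(S / (V * L))
Compute V * L = 0.0012 * 0.136 = 0.0001632
Compute S / (V * L) = 0.0156 / 0.0001632 = 95.5882
Compute sqrt(95.5882) = 9.776922
Compute c / (2*pi) = 343 / 6.283185 = 54.590148
f = 54.590148 * 9.776922 = 533.72

533.72 Hz


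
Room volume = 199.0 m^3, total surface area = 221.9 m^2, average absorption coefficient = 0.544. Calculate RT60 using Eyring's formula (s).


Given values:
  V = 199.0 m^3, S = 221.9 m^2, alpha = 0.544
Formula: RT60 = 0.161 * V / (-S * ln(1 - alpha))
Compute ln(1 - 0.544) = ln(0.456) = -0.785262
Denominator: -221.9 * -0.785262 = 174.2496
Numerator: 0.161 * 199.0 = 32.039
RT60 = 32.039 / 174.2496 = 0.184

0.184 s


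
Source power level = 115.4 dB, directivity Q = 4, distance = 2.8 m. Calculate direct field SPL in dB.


Given values:
  Lw = 115.4 dB, Q = 4, r = 2.8 m
Formula: SPL = Lw + 10 * log10(Q / (4 * pi * r^2))
Compute 4 * pi * r^2 = 4 * pi * 2.8^2 = 98.5203
Compute Q / denom = 4 / 98.5203 = 0.04060077
Compute 10 * log10(0.04060077) = -13.9147
SPL = 115.4 + (-13.9147) = 101.49

101.49 dB


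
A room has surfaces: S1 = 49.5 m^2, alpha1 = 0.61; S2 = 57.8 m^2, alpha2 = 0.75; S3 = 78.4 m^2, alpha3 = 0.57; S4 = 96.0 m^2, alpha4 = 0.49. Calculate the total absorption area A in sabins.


Given surfaces:
  Surface 1: 49.5 * 0.61 = 30.195
  Surface 2: 57.8 * 0.75 = 43.35
  Surface 3: 78.4 * 0.57 = 44.688
  Surface 4: 96.0 * 0.49 = 47.04
Formula: A = sum(Si * alpha_i)
A = 30.195 + 43.35 + 44.688 + 47.04
A = 165.27

165.27 sabins


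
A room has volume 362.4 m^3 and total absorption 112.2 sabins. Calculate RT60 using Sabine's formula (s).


Given values:
  V = 362.4 m^3
  A = 112.2 sabins
Formula: RT60 = 0.161 * V / A
Numerator: 0.161 * 362.4 = 58.3464
RT60 = 58.3464 / 112.2 = 0.52

0.52 s


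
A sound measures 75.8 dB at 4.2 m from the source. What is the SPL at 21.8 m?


Given values:
  SPL1 = 75.8 dB, r1 = 4.2 m, r2 = 21.8 m
Formula: SPL2 = SPL1 - 20 * log10(r2 / r1)
Compute ratio: r2 / r1 = 21.8 / 4.2 = 5.1905
Compute log10: log10(5.1905) = 0.715209
Compute drop: 20 * 0.715209 = 14.3042
SPL2 = 75.8 - 14.3042 = 61.5

61.5 dB


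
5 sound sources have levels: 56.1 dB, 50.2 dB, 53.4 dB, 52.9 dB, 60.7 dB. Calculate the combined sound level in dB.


Formula: L_total = 10 * log10( sum(10^(Li/10)) )
  Source 1: 10^(56.1/10) = 407380.2778
  Source 2: 10^(50.2/10) = 104712.8548
  Source 3: 10^(53.4/10) = 218776.1624
  Source 4: 10^(52.9/10) = 194984.46
  Source 5: 10^(60.7/10) = 1174897.5549
Sum of linear values = 2100751.3099
L_total = 10 * log10(2100751.3099) = 63.22

63.22 dB


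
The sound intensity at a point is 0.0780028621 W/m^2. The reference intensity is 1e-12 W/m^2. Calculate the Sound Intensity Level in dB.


Given values:
  I = 0.0780028621 W/m^2
  I_ref = 1e-12 W/m^2
Formula: SIL = 10 * log10(I / I_ref)
Compute ratio: I / I_ref = 78002862100
Compute log10: log10(78002862100) = 10.892111
Multiply: SIL = 10 * 10.892111 = 108.92

108.92 dB


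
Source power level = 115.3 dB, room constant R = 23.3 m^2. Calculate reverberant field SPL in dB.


Given values:
  Lw = 115.3 dB, R = 23.3 m^2
Formula: SPL = Lw + 10 * log10(4 / R)
Compute 4 / R = 4 / 23.3 = 0.171674
Compute 10 * log10(0.171674) = -7.653
SPL = 115.3 + (-7.653) = 107.65

107.65 dB


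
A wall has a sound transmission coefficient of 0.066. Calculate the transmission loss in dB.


Given values:
  tau = 0.066
Formula: TL = 10 * log10(1 / tau)
Compute 1 / tau = 1 / 0.066 = 15.1515
Compute log10(15.1515) = 1.180456
TL = 10 * 1.180456 = 11.8

11.8 dB


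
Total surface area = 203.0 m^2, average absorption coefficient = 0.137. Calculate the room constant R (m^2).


Given values:
  S = 203.0 m^2, alpha = 0.137
Formula: R = S * alpha / (1 - alpha)
Numerator: 203.0 * 0.137 = 27.811
Denominator: 1 - 0.137 = 0.863
R = 27.811 / 0.863 = 32.23

32.23 m^2


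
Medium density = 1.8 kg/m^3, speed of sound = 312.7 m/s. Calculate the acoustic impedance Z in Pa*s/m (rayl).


Given values:
  rho = 1.8 kg/m^3
  c = 312.7 m/s
Formula: Z = rho * c
Z = 1.8 * 312.7
Z = 562.86

562.86 rayl


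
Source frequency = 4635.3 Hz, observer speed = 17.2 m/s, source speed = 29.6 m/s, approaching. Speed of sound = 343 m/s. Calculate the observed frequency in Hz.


Given values:
  f_s = 4635.3 Hz, v_o = 17.2 m/s, v_s = 29.6 m/s
  Direction: approaching
Formula: f_o = f_s * (c + v_o) / (c - v_s)
Numerator: c + v_o = 343 + 17.2 = 360.2
Denominator: c - v_s = 343 - 29.6 = 313.4
f_o = 4635.3 * 360.2 / 313.4 = 5327.49

5327.49 Hz


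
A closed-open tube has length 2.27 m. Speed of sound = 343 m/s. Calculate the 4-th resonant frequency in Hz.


Given values:
  Tube type: closed-open, L = 2.27 m, c = 343 m/s, n = 4
Formula: f_n = (2n - 1) * c / (4 * L)
Compute 2n - 1 = 2*4 - 1 = 7
Compute 4 * L = 4 * 2.27 = 9.08
f = 7 * 343 / 9.08
f = 264.43

264.43 Hz


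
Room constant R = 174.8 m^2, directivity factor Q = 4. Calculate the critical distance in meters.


Given values:
  R = 174.8 m^2, Q = 4
Formula: d_c = 0.141 * sqrt(Q * R)
Compute Q * R = 4 * 174.8 = 699.2
Compute sqrt(699.2) = 26.4424
d_c = 0.141 * 26.4424 = 3.728

3.728 m


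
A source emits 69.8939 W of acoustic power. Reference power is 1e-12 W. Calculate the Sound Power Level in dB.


Given values:
  W = 69.8939 W
  W_ref = 1e-12 W
Formula: SWL = 10 * log10(W / W_ref)
Compute ratio: W / W_ref = 69893900000000
Compute log10: log10(69893900000000) = 13.844439
Multiply: SWL = 10 * 13.844439 = 138.44

138.44 dB


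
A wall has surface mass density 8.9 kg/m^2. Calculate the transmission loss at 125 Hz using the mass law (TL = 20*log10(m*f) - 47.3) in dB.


Given values:
  m = 8.9 kg/m^2, f = 125 Hz
Formula: TL = 20 * log10(m * f) - 47.3
Compute m * f = 8.9 * 125 = 1112.5
Compute log10(1112.5) = 3.0463
Compute 20 * 3.0463 = 60.926
TL = 60.926 - 47.3 = 13.63

13.63 dB


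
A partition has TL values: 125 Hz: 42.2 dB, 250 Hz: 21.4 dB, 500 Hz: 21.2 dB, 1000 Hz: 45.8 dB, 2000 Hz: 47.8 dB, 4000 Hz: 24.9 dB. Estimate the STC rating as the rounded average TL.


Given TL values at each frequency:
  125 Hz: 42.2 dB
  250 Hz: 21.4 dB
  500 Hz: 21.2 dB
  1000 Hz: 45.8 dB
  2000 Hz: 47.8 dB
  4000 Hz: 24.9 dB
Formula: STC ~ round(average of TL values)
Sum = 42.2 + 21.4 + 21.2 + 45.8 + 47.8 + 24.9 = 203.3
Average = 203.3 / 6 = 33.88
Rounded: 34

34


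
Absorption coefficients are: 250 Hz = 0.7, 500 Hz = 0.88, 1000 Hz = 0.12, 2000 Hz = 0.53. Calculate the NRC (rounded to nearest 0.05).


Given values:
  a_250 = 0.7, a_500 = 0.88
  a_1000 = 0.12, a_2000 = 0.53
Formula: NRC = (a250 + a500 + a1000 + a2000) / 4
Sum = 0.7 + 0.88 + 0.12 + 0.53 = 2.23
NRC = 2.23 / 4 = 0.5575
Rounded to nearest 0.05: 0.55

0.55


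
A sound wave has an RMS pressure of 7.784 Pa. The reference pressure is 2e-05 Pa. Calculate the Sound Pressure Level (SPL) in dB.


Given values:
  p = 7.784 Pa
  p_ref = 2e-05 Pa
Formula: SPL = 20 * log10(p / p_ref)
Compute ratio: p / p_ref = 7.784 / 2e-05 = 389200
Compute log10: log10(389200) = 5.590173
Multiply: SPL = 20 * 5.590173 = 111.8

111.8 dB


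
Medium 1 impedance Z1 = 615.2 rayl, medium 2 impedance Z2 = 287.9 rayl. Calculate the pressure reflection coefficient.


Given values:
  Z1 = 615.2 rayl, Z2 = 287.9 rayl
Formula: R = (Z2 - Z1) / (Z2 + Z1)
Numerator: Z2 - Z1 = 287.9 - 615.2 = -327.3
Denominator: Z2 + Z1 = 287.9 + 615.2 = 903.1
R = -327.3 / 903.1 = -0.3624

-0.3624


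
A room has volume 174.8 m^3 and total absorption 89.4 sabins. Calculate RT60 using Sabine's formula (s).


Given values:
  V = 174.8 m^3
  A = 89.4 sabins
Formula: RT60 = 0.161 * V / A
Numerator: 0.161 * 174.8 = 28.1428
RT60 = 28.1428 / 89.4 = 0.315

0.315 s


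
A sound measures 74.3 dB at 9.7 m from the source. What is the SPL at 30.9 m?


Given values:
  SPL1 = 74.3 dB, r1 = 9.7 m, r2 = 30.9 m
Formula: SPL2 = SPL1 - 20 * log10(r2 / r1)
Compute ratio: r2 / r1 = 30.9 / 9.7 = 3.1856
Compute log10: log10(3.1856) = 0.503191
Compute drop: 20 * 0.503191 = 10.0638
SPL2 = 74.3 - 10.0638 = 64.24

64.24 dB


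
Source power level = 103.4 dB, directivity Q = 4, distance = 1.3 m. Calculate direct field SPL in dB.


Given values:
  Lw = 103.4 dB, Q = 4, r = 1.3 m
Formula: SPL = Lw + 10 * log10(Q / (4 * pi * r^2))
Compute 4 * pi * r^2 = 4 * pi * 1.3^2 = 21.2372
Compute Q / denom = 4 / 21.2372 = 0.18834875
Compute 10 * log10(0.18834875) = -7.2504
SPL = 103.4 + (-7.2504) = 96.15

96.15 dB


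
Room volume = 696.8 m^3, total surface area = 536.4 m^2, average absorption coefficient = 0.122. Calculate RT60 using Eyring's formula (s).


Given values:
  V = 696.8 m^3, S = 536.4 m^2, alpha = 0.122
Formula: RT60 = 0.161 * V / (-S * ln(1 - alpha))
Compute ln(1 - 0.122) = ln(0.878) = -0.130109
Denominator: -536.4 * -0.130109 = 69.7905
Numerator: 0.161 * 696.8 = 112.1848
RT60 = 112.1848 / 69.7905 = 1.607

1.607 s


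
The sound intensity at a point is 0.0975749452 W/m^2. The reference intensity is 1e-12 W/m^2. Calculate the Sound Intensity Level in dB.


Given values:
  I = 0.0975749452 W/m^2
  I_ref = 1e-12 W/m^2
Formula: SIL = 10 * log10(I / I_ref)
Compute ratio: I / I_ref = 97574945200
Compute log10: log10(97574945200) = 10.989338
Multiply: SIL = 10 * 10.989338 = 109.89

109.89 dB


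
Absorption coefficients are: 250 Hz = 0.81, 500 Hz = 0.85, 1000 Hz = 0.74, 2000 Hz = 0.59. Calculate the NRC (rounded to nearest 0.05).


Given values:
  a_250 = 0.81, a_500 = 0.85
  a_1000 = 0.74, a_2000 = 0.59
Formula: NRC = (a250 + a500 + a1000 + a2000) / 4
Sum = 0.81 + 0.85 + 0.74 + 0.59 = 2.99
NRC = 2.99 / 4 = 0.7475
Rounded to nearest 0.05: 0.75

0.75


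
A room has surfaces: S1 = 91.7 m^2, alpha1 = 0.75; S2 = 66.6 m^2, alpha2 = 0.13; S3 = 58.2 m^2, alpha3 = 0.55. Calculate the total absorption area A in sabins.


Given surfaces:
  Surface 1: 91.7 * 0.75 = 68.775
  Surface 2: 66.6 * 0.13 = 8.658
  Surface 3: 58.2 * 0.55 = 32.01
Formula: A = sum(Si * alpha_i)
A = 68.775 + 8.658 + 32.01
A = 109.44

109.44 sabins


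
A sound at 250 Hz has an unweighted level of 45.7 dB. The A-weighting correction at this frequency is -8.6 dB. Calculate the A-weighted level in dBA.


Given values:
  SPL = 45.7 dB
  A-weighting at 250 Hz = -8.6 dB
Formula: L_A = SPL + A_weight
L_A = 45.7 + (-8.6)
L_A = 37.1

37.1 dBA


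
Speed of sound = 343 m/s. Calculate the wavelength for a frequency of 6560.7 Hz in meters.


Given values:
  c = 343 m/s, f = 6560.7 Hz
Formula: lambda = c / f
lambda = 343 / 6560.7
lambda = 0.0523

0.0523 m


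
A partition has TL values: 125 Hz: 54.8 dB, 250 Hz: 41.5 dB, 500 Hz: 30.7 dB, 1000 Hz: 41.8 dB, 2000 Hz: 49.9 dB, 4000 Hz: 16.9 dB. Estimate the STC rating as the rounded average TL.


Given TL values at each frequency:
  125 Hz: 54.8 dB
  250 Hz: 41.5 dB
  500 Hz: 30.7 dB
  1000 Hz: 41.8 dB
  2000 Hz: 49.9 dB
  4000 Hz: 16.9 dB
Formula: STC ~ round(average of TL values)
Sum = 54.8 + 41.5 + 30.7 + 41.8 + 49.9 + 16.9 = 235.6
Average = 235.6 / 6 = 39.27
Rounded: 39

39


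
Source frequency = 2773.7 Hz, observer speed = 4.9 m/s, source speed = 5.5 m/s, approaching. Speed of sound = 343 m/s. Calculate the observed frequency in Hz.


Given values:
  f_s = 2773.7 Hz, v_o = 4.9 m/s, v_s = 5.5 m/s
  Direction: approaching
Formula: f_o = f_s * (c + v_o) / (c - v_s)
Numerator: c + v_o = 343 + 4.9 = 347.9
Denominator: c - v_s = 343 - 5.5 = 337.5
f_o = 2773.7 * 347.9 / 337.5 = 2859.17

2859.17 Hz


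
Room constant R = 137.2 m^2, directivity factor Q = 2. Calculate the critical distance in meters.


Given values:
  R = 137.2 m^2, Q = 2
Formula: d_c = 0.141 * sqrt(Q * R)
Compute Q * R = 2 * 137.2 = 274.4
Compute sqrt(274.4) = 16.565
d_c = 0.141 * 16.565 = 2.336

2.336 m


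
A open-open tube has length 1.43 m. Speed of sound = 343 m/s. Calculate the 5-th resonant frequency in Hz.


Given values:
  Tube type: open-open, L = 1.43 m, c = 343 m/s, n = 5
Formula: f_n = n * c / (2 * L)
Compute 2 * L = 2 * 1.43 = 2.86
f = 5 * 343 / 2.86
f = 599.65

599.65 Hz


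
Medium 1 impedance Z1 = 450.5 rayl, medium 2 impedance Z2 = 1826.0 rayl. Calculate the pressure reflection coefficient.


Given values:
  Z1 = 450.5 rayl, Z2 = 1826.0 rayl
Formula: R = (Z2 - Z1) / (Z2 + Z1)
Numerator: Z2 - Z1 = 1826.0 - 450.5 = 1375.5
Denominator: Z2 + Z1 = 1826.0 + 450.5 = 2276.5
R = 1375.5 / 2276.5 = 0.6042

0.6042


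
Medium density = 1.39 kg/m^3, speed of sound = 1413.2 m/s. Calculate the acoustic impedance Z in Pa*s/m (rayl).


Given values:
  rho = 1.39 kg/m^3
  c = 1413.2 m/s
Formula: Z = rho * c
Z = 1.39 * 1413.2
Z = 1964.35

1964.35 rayl


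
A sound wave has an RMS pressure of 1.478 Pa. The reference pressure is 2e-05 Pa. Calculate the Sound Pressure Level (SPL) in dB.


Given values:
  p = 1.478 Pa
  p_ref = 2e-05 Pa
Formula: SPL = 20 * log10(p / p_ref)
Compute ratio: p / p_ref = 1.478 / 2e-05 = 73900
Compute log10: log10(73900) = 4.868644
Multiply: SPL = 20 * 4.868644 = 97.37

97.37 dB


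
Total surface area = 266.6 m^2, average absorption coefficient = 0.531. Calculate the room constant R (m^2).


Given values:
  S = 266.6 m^2, alpha = 0.531
Formula: R = S * alpha / (1 - alpha)
Numerator: 266.6 * 0.531 = 141.5646
Denominator: 1 - 0.531 = 0.469
R = 141.5646 / 0.469 = 301.84

301.84 m^2


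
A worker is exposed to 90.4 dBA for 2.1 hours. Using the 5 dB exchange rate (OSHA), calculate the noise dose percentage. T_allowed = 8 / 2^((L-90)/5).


Given values:
  L = 90.4 dBA, T = 2.1 hours
Formula: T_allowed = 8 / 2^((L - 90) / 5)
Compute exponent: (90.4 - 90) / 5 = 0.08
Compute 2^(0.08) = 1.057018
T_allowed = 8 / 1.057018 = 7.568461 hours
Dose = (T / T_allowed) * 100
Dose = (2.1 / 7.568461) * 100 = 27.75

27.75 %


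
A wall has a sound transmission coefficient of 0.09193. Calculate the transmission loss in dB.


Given values:
  tau = 0.09193
Formula: TL = 10 * log10(1 / tau)
Compute 1 / tau = 1 / 0.09193 = 10.8778
Compute log10(10.8778) = 1.036541
TL = 10 * 1.036541 = 10.37

10.37 dB


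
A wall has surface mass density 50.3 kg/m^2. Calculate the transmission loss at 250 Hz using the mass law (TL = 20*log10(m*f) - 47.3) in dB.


Given values:
  m = 50.3 kg/m^2, f = 250 Hz
Formula: TL = 20 * log10(m * f) - 47.3
Compute m * f = 50.3 * 250 = 12575.0
Compute log10(12575.0) = 4.099508
Compute 20 * 4.099508 = 81.9902
TL = 81.9902 - 47.3 = 34.69

34.69 dB


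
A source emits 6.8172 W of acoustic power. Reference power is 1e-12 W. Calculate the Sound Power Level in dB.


Given values:
  W = 6.8172 W
  W_ref = 1e-12 W
Formula: SWL = 10 * log10(W / W_ref)
Compute ratio: W / W_ref = 6817200000000
Compute log10: log10(6817200000000) = 12.833606
Multiply: SWL = 10 * 12.833606 = 128.34

128.34 dB


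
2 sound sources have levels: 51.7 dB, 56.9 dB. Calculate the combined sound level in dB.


Formula: L_total = 10 * log10( sum(10^(Li/10)) )
  Source 1: 10^(51.7/10) = 147910.8388
  Source 2: 10^(56.9/10) = 489778.8194
Sum of linear values = 637689.6582
L_total = 10 * log10(637689.6582) = 58.05

58.05 dB


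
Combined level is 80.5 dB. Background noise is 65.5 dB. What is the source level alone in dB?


Given values:
  L_total = 80.5 dB, L_bg = 65.5 dB
Formula: L_source = 10 * log10(10^(L_total/10) - 10^(L_bg/10))
Convert to linear:
  10^(80.5/10) = 112201845.4302
  10^(65.5/10) = 3548133.8923
Difference: 112201845.4302 - 3548133.8923 = 108653711.5379
L_source = 10 * log10(108653711.5379) = 80.36

80.36 dB


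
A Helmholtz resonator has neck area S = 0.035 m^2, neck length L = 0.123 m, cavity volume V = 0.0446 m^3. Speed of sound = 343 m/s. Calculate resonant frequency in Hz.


Given values:
  S = 0.035 m^2, L = 0.123 m, V = 0.0446 m^3, c = 343 m/s
Formula: f = (c / (2*pi)) * sqrt(S / (V * L))
Compute V * L = 0.0446 * 0.123 = 0.0054858
Compute S / (V * L) = 0.035 / 0.0054858 = 6.3801
Compute sqrt(6.3801) = 2.525886
Compute c / (2*pi) = 343 / 6.283185 = 54.590148
f = 54.590148 * 2.525886 = 137.89

137.89 Hz


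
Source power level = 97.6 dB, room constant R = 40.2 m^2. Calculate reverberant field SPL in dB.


Given values:
  Lw = 97.6 dB, R = 40.2 m^2
Formula: SPL = Lw + 10 * log10(4 / R)
Compute 4 / R = 4 / 40.2 = 0.099502
Compute 10 * log10(0.099502) = -10.0217
SPL = 97.6 + (-10.0217) = 87.58

87.58 dB


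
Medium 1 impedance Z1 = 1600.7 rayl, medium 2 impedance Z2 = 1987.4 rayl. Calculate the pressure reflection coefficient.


Given values:
  Z1 = 1600.7 rayl, Z2 = 1987.4 rayl
Formula: R = (Z2 - Z1) / (Z2 + Z1)
Numerator: Z2 - Z1 = 1987.4 - 1600.7 = 386.7
Denominator: Z2 + Z1 = 1987.4 + 1600.7 = 3588.1
R = 386.7 / 3588.1 = 0.1078

0.1078


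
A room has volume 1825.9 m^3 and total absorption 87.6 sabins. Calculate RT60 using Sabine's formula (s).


Given values:
  V = 1825.9 m^3
  A = 87.6 sabins
Formula: RT60 = 0.161 * V / A
Numerator: 0.161 * 1825.9 = 293.9699
RT60 = 293.9699 / 87.6 = 3.356

3.356 s


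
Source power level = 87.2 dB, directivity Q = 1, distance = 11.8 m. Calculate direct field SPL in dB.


Given values:
  Lw = 87.2 dB, Q = 1, r = 11.8 m
Formula: SPL = Lw + 10 * log10(Q / (4 * pi * r^2))
Compute 4 * pi * r^2 = 4 * pi * 11.8^2 = 1749.7414
Compute Q / denom = 1 / 1749.7414 = 0.00057151
Compute 10 * log10(0.00057151) = -32.4298
SPL = 87.2 + (-32.4298) = 54.77

54.77 dB


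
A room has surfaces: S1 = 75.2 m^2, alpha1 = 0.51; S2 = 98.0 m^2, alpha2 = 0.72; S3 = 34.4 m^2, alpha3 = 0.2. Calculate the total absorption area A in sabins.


Given surfaces:
  Surface 1: 75.2 * 0.51 = 38.352
  Surface 2: 98.0 * 0.72 = 70.56
  Surface 3: 34.4 * 0.2 = 6.88
Formula: A = sum(Si * alpha_i)
A = 38.352 + 70.56 + 6.88
A = 115.79

115.79 sabins


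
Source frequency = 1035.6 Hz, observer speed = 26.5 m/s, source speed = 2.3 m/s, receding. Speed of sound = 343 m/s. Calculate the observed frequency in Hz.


Given values:
  f_s = 1035.6 Hz, v_o = 26.5 m/s, v_s = 2.3 m/s
  Direction: receding
Formula: f_o = f_s * (c - v_o) / (c + v_s)
Numerator: c - v_o = 343 - 26.5 = 316.5
Denominator: c + v_s = 343 + 2.3 = 345.3
f_o = 1035.6 * 316.5 / 345.3 = 949.23

949.23 Hz


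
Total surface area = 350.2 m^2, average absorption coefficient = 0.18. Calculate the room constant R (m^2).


Given values:
  S = 350.2 m^2, alpha = 0.18
Formula: R = S * alpha / (1 - alpha)
Numerator: 350.2 * 0.18 = 63.036
Denominator: 1 - 0.18 = 0.82
R = 63.036 / 0.82 = 76.87

76.87 m^2


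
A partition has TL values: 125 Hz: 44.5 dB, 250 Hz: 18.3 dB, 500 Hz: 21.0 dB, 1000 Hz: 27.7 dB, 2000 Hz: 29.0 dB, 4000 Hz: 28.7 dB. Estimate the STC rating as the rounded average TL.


Given TL values at each frequency:
  125 Hz: 44.5 dB
  250 Hz: 18.3 dB
  500 Hz: 21.0 dB
  1000 Hz: 27.7 dB
  2000 Hz: 29.0 dB
  4000 Hz: 28.7 dB
Formula: STC ~ round(average of TL values)
Sum = 44.5 + 18.3 + 21.0 + 27.7 + 29.0 + 28.7 = 169.2
Average = 169.2 / 6 = 28.2
Rounded: 28

28


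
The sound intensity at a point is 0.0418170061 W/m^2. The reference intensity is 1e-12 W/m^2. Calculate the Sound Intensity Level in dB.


Given values:
  I = 0.0418170061 W/m^2
  I_ref = 1e-12 W/m^2
Formula: SIL = 10 * log10(I / I_ref)
Compute ratio: I / I_ref = 41817006100
Compute log10: log10(41817006100) = 10.621353
Multiply: SIL = 10 * 10.621353 = 106.21

106.21 dB


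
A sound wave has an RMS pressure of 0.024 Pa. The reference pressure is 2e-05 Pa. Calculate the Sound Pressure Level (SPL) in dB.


Given values:
  p = 0.024 Pa
  p_ref = 2e-05 Pa
Formula: SPL = 20 * log10(p / p_ref)
Compute ratio: p / p_ref = 0.024 / 2e-05 = 1200
Compute log10: log10(1200) = 3.079181
Multiply: SPL = 20 * 3.079181 = 61.58

61.58 dB


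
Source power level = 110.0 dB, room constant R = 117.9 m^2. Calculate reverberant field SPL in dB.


Given values:
  Lw = 110.0 dB, R = 117.9 m^2
Formula: SPL = Lw + 10 * log10(4 / R)
Compute 4 / R = 4 / 117.9 = 0.033927
Compute 10 * log10(0.033927) = -14.6945
SPL = 110.0 + (-14.6945) = 95.31

95.31 dB


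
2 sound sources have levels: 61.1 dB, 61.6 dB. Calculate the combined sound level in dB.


Formula: L_total = 10 * log10( sum(10^(Li/10)) )
  Source 1: 10^(61.1/10) = 1288249.5517
  Source 2: 10^(61.6/10) = 1445439.7707
Sum of linear values = 2733689.3224
L_total = 10 * log10(2733689.3224) = 64.37

64.37 dB


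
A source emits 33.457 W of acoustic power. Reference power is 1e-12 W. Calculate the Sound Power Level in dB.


Given values:
  W = 33.457 W
  W_ref = 1e-12 W
Formula: SWL = 10 * log10(W / W_ref)
Compute ratio: W / W_ref = 33457000000000
Compute log10: log10(33457000000000) = 13.524487
Multiply: SWL = 10 * 13.524487 = 135.24

135.24 dB


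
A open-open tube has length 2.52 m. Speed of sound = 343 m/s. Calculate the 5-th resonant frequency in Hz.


Given values:
  Tube type: open-open, L = 2.52 m, c = 343 m/s, n = 5
Formula: f_n = n * c / (2 * L)
Compute 2 * L = 2 * 2.52 = 5.04
f = 5 * 343 / 5.04
f = 340.28

340.28 Hz


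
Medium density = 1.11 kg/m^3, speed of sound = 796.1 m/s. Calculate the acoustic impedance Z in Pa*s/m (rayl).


Given values:
  rho = 1.11 kg/m^3
  c = 796.1 m/s
Formula: Z = rho * c
Z = 1.11 * 796.1
Z = 883.67

883.67 rayl


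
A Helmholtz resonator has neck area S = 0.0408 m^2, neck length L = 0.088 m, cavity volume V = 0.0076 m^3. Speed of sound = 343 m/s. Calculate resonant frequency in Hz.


Given values:
  S = 0.0408 m^2, L = 0.088 m, V = 0.0076 m^3, c = 343 m/s
Formula: f = (c / (2*pi)) * sqrt(S / (V * L))
Compute V * L = 0.0076 * 0.088 = 0.0006688
Compute S / (V * L) = 0.0408 / 0.0006688 = 61.0048
Compute sqrt(61.0048) = 7.810557
Compute c / (2*pi) = 343 / 6.283185 = 54.590148
f = 54.590148 * 7.810557 = 426.38

426.38 Hz


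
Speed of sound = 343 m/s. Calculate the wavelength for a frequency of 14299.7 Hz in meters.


Given values:
  c = 343 m/s, f = 14299.7 Hz
Formula: lambda = c / f
lambda = 343 / 14299.7
lambda = 0.024

0.024 m


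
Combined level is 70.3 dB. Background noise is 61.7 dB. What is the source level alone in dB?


Given values:
  L_total = 70.3 dB, L_bg = 61.7 dB
Formula: L_source = 10 * log10(10^(L_total/10) - 10^(L_bg/10))
Convert to linear:
  10^(70.3/10) = 10715193.0524
  10^(61.7/10) = 1479108.3882
Difference: 10715193.0524 - 1479108.3882 = 9236084.6642
L_source = 10 * log10(9236084.6642) = 69.65

69.65 dB


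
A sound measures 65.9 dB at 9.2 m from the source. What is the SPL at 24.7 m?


Given values:
  SPL1 = 65.9 dB, r1 = 9.2 m, r2 = 24.7 m
Formula: SPL2 = SPL1 - 20 * log10(r2 / r1)
Compute ratio: r2 / r1 = 24.7 / 9.2 = 2.6848
Compute log10: log10(2.6848) = 0.428912
Compute drop: 20 * 0.428912 = 8.5782
SPL2 = 65.9 - 8.5782 = 57.32

57.32 dB


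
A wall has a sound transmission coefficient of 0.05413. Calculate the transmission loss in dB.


Given values:
  tau = 0.05413
Formula: TL = 10 * log10(1 / tau)
Compute 1 / tau = 1 / 0.05413 = 18.474
Compute log10(18.474) = 1.266561
TL = 10 * 1.266561 = 12.67

12.67 dB


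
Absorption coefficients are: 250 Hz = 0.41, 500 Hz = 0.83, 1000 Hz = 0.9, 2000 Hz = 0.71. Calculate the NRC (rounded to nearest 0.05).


Given values:
  a_250 = 0.41, a_500 = 0.83
  a_1000 = 0.9, a_2000 = 0.71
Formula: NRC = (a250 + a500 + a1000 + a2000) / 4
Sum = 0.41 + 0.83 + 0.9 + 0.71 = 2.85
NRC = 2.85 / 4 = 0.7125
Rounded to nearest 0.05: 0.7

0.7


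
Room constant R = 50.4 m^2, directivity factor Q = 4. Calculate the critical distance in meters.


Given values:
  R = 50.4 m^2, Q = 4
Formula: d_c = 0.141 * sqrt(Q * R)
Compute Q * R = 4 * 50.4 = 201.6
Compute sqrt(201.6) = 14.1986
d_c = 0.141 * 14.1986 = 2.002

2.002 m


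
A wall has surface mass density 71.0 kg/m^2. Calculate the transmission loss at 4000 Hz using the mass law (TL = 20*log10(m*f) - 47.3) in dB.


Given values:
  m = 71.0 kg/m^2, f = 4000 Hz
Formula: TL = 20 * log10(m * f) - 47.3
Compute m * f = 71.0 * 4000 = 284000.0
Compute log10(284000.0) = 5.453318
Compute 20 * 5.453318 = 109.0664
TL = 109.0664 - 47.3 = 61.77

61.77 dB


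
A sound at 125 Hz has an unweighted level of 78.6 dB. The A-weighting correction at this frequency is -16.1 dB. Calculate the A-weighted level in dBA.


Given values:
  SPL = 78.6 dB
  A-weighting at 125 Hz = -16.1 dB
Formula: L_A = SPL + A_weight
L_A = 78.6 + (-16.1)
L_A = 62.5

62.5 dBA


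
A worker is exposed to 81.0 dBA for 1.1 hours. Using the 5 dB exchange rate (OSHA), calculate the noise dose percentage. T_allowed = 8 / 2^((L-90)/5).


Given values:
  L = 81.0 dBA, T = 1.1 hours
Formula: T_allowed = 8 / 2^((L - 90) / 5)
Compute exponent: (81.0 - 90) / 5 = -1.8
Compute 2^(-1.8) = 0.287175
T_allowed = 8 / 0.287175 = 27.857578 hours
Dose = (T / T_allowed) * 100
Dose = (1.1 / 27.857578) * 100 = 3.95

3.95 %


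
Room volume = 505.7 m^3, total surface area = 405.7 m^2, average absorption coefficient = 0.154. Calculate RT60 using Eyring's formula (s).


Given values:
  V = 505.7 m^3, S = 405.7 m^2, alpha = 0.154
Formula: RT60 = 0.161 * V / (-S * ln(1 - alpha))
Compute ln(1 - 0.154) = ln(0.846) = -0.167236
Denominator: -405.7 * -0.167236 = 67.8476
Numerator: 0.161 * 505.7 = 81.4177
RT60 = 81.4177 / 67.8476 = 1.2

1.2 s


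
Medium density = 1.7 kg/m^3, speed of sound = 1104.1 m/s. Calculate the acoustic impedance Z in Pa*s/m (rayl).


Given values:
  rho = 1.7 kg/m^3
  c = 1104.1 m/s
Formula: Z = rho * c
Z = 1.7 * 1104.1
Z = 1876.97

1876.97 rayl


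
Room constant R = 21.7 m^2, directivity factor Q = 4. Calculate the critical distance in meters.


Given values:
  R = 21.7 m^2, Q = 4
Formula: d_c = 0.141 * sqrt(Q * R)
Compute Q * R = 4 * 21.7 = 86.8
Compute sqrt(86.8) = 9.3167
d_c = 0.141 * 9.3167 = 1.314

1.314 m


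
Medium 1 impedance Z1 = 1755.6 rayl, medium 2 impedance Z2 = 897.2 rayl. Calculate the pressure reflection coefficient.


Given values:
  Z1 = 1755.6 rayl, Z2 = 897.2 rayl
Formula: R = (Z2 - Z1) / (Z2 + Z1)
Numerator: Z2 - Z1 = 897.2 - 1755.6 = -858.4
Denominator: Z2 + Z1 = 897.2 + 1755.6 = 2652.8
R = -858.4 / 2652.8 = -0.3236

-0.3236


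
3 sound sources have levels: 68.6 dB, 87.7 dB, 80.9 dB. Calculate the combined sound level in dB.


Formula: L_total = 10 * log10( sum(10^(Li/10)) )
  Source 1: 10^(68.6/10) = 7244359.6007
  Source 2: 10^(87.7/10) = 588843655.3556
  Source 3: 10^(80.9/10) = 123026877.0812
Sum of linear values = 719114892.0375
L_total = 10 * log10(719114892.0375) = 88.57

88.57 dB


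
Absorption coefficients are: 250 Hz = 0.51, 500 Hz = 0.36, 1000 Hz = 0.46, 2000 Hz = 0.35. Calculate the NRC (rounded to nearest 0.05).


Given values:
  a_250 = 0.51, a_500 = 0.36
  a_1000 = 0.46, a_2000 = 0.35
Formula: NRC = (a250 + a500 + a1000 + a2000) / 4
Sum = 0.51 + 0.36 + 0.46 + 0.35 = 1.68
NRC = 1.68 / 4 = 0.42
Rounded to nearest 0.05: 0.4

0.4


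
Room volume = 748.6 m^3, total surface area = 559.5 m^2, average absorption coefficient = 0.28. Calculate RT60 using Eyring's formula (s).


Given values:
  V = 748.6 m^3, S = 559.5 m^2, alpha = 0.28
Formula: RT60 = 0.161 * V / (-S * ln(1 - alpha))
Compute ln(1 - 0.28) = ln(0.72) = -0.328504
Denominator: -559.5 * -0.328504 = 183.798
Numerator: 0.161 * 748.6 = 120.5246
RT60 = 120.5246 / 183.798 = 0.656

0.656 s


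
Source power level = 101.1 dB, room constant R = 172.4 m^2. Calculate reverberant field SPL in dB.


Given values:
  Lw = 101.1 dB, R = 172.4 m^2
Formula: SPL = Lw + 10 * log10(4 / R)
Compute 4 / R = 4 / 172.4 = 0.023202
Compute 10 * log10(0.023202) = -16.3447
SPL = 101.1 + (-16.3447) = 84.76

84.76 dB


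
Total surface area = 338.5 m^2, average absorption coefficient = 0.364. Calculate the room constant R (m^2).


Given values:
  S = 338.5 m^2, alpha = 0.364
Formula: R = S * alpha / (1 - alpha)
Numerator: 338.5 * 0.364 = 123.214
Denominator: 1 - 0.364 = 0.636
R = 123.214 / 0.636 = 193.73

193.73 m^2


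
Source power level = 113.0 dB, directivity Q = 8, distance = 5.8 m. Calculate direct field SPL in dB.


Given values:
  Lw = 113.0 dB, Q = 8, r = 5.8 m
Formula: SPL = Lw + 10 * log10(Q / (4 * pi * r^2))
Compute 4 * pi * r^2 = 4 * pi * 5.8^2 = 422.7327
Compute Q / denom = 8 / 422.7327 = 0.01892449
Compute 10 * log10(0.01892449) = -17.2298
SPL = 113.0 + (-17.2298) = 95.77

95.77 dB


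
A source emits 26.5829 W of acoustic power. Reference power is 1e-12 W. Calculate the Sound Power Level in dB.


Given values:
  W = 26.5829 W
  W_ref = 1e-12 W
Formula: SWL = 10 * log10(W / W_ref)
Compute ratio: W / W_ref = 26582900000000
Compute log10: log10(26582900000000) = 13.424602
Multiply: SWL = 10 * 13.424602 = 134.25

134.25 dB


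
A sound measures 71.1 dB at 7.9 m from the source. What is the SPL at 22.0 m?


Given values:
  SPL1 = 71.1 dB, r1 = 7.9 m, r2 = 22.0 m
Formula: SPL2 = SPL1 - 20 * log10(r2 / r1)
Compute ratio: r2 / r1 = 22.0 / 7.9 = 2.7848
Compute log10: log10(2.7848) = 0.444794
Compute drop: 20 * 0.444794 = 8.8959
SPL2 = 71.1 - 8.8959 = 62.2

62.2 dB


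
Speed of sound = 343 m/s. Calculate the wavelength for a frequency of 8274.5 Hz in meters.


Given values:
  c = 343 m/s, f = 8274.5 Hz
Formula: lambda = c / f
lambda = 343 / 8274.5
lambda = 0.0415

0.0415 m


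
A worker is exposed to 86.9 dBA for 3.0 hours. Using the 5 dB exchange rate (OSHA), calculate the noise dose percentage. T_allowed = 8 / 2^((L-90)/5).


Given values:
  L = 86.9 dBA, T = 3.0 hours
Formula: T_allowed = 8 / 2^((L - 90) / 5)
Compute exponent: (86.9 - 90) / 5 = -0.62
Compute 2^(-0.62) = 0.650671
T_allowed = 8 / 0.650671 = 12.295 hours
Dose = (T / T_allowed) * 100
Dose = (3.0 / 12.295) * 100 = 24.4

24.4 %


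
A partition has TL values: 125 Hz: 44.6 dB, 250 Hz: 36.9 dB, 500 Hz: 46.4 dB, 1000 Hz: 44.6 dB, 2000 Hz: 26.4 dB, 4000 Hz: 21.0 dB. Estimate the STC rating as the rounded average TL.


Given TL values at each frequency:
  125 Hz: 44.6 dB
  250 Hz: 36.9 dB
  500 Hz: 46.4 dB
  1000 Hz: 44.6 dB
  2000 Hz: 26.4 dB
  4000 Hz: 21.0 dB
Formula: STC ~ round(average of TL values)
Sum = 44.6 + 36.9 + 46.4 + 44.6 + 26.4 + 21.0 = 219.9
Average = 219.9 / 6 = 36.65
Rounded: 37

37


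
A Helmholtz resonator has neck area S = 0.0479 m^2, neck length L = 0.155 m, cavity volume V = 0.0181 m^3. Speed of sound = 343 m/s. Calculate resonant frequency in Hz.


Given values:
  S = 0.0479 m^2, L = 0.155 m, V = 0.0181 m^3, c = 343 m/s
Formula: f = (c / (2*pi)) * sqrt(S / (V * L))
Compute V * L = 0.0181 * 0.155 = 0.0028055
Compute S / (V * L) = 0.0479 / 0.0028055 = 17.0736
Compute sqrt(17.0736) = 4.132021
Compute c / (2*pi) = 343 / 6.283185 = 54.590148
f = 54.590148 * 4.132021 = 225.57

225.57 Hz


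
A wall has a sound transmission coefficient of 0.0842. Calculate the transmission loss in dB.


Given values:
  tau = 0.0842
Formula: TL = 10 * log10(1 / tau)
Compute 1 / tau = 1 / 0.0842 = 11.8765
Compute log10(11.8765) = 1.074688
TL = 10 * 1.074688 = 10.75

10.75 dB


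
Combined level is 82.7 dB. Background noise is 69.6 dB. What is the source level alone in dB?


Given values:
  L_total = 82.7 dB, L_bg = 69.6 dB
Formula: L_source = 10 * log10(10^(L_total/10) - 10^(L_bg/10))
Convert to linear:
  10^(82.7/10) = 186208713.6663
  10^(69.6/10) = 9120108.3936
Difference: 186208713.6663 - 9120108.3936 = 177088605.2727
L_source = 10 * log10(177088605.2727) = 82.48

82.48 dB


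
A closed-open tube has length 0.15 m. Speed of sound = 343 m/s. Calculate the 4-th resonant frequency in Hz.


Given values:
  Tube type: closed-open, L = 0.15 m, c = 343 m/s, n = 4
Formula: f_n = (2n - 1) * c / (4 * L)
Compute 2n - 1 = 2*4 - 1 = 7
Compute 4 * L = 4 * 0.15 = 0.6
f = 7 * 343 / 0.6
f = 4001.67

4001.67 Hz


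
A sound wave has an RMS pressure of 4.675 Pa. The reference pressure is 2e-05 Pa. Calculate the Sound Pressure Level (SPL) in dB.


Given values:
  p = 4.675 Pa
  p_ref = 2e-05 Pa
Formula: SPL = 20 * log10(p / p_ref)
Compute ratio: p / p_ref = 4.675 / 2e-05 = 233750
Compute log10: log10(233750) = 5.368752
Multiply: SPL = 20 * 5.368752 = 107.38

107.38 dB


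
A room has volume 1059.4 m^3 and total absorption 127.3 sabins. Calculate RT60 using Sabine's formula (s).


Given values:
  V = 1059.4 m^3
  A = 127.3 sabins
Formula: RT60 = 0.161 * V / A
Numerator: 0.161 * 1059.4 = 170.5634
RT60 = 170.5634 / 127.3 = 1.34

1.34 s


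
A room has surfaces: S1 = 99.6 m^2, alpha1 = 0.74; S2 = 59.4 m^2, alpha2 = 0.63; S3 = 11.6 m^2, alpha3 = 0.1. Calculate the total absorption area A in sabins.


Given surfaces:
  Surface 1: 99.6 * 0.74 = 73.704
  Surface 2: 59.4 * 0.63 = 37.422
  Surface 3: 11.6 * 0.1 = 1.16
Formula: A = sum(Si * alpha_i)
A = 73.704 + 37.422 + 1.16
A = 112.29

112.29 sabins


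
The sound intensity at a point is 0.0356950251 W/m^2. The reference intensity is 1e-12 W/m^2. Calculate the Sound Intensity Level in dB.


Given values:
  I = 0.0356950251 W/m^2
  I_ref = 1e-12 W/m^2
Formula: SIL = 10 * log10(I / I_ref)
Compute ratio: I / I_ref = 35695025100
Compute log10: log10(35695025100) = 10.552608
Multiply: SIL = 10 * 10.552608 = 105.53

105.53 dB


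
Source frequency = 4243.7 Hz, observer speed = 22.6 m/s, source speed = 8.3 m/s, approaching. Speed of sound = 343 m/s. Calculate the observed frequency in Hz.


Given values:
  f_s = 4243.7 Hz, v_o = 22.6 m/s, v_s = 8.3 m/s
  Direction: approaching
Formula: f_o = f_s * (c + v_o) / (c - v_s)
Numerator: c + v_o = 343 + 22.6 = 365.6
Denominator: c - v_s = 343 - 8.3 = 334.7
f_o = 4243.7 * 365.6 / 334.7 = 4635.48

4635.48 Hz


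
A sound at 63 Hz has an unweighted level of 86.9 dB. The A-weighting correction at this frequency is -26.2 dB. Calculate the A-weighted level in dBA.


Given values:
  SPL = 86.9 dB
  A-weighting at 63 Hz = -26.2 dB
Formula: L_A = SPL + A_weight
L_A = 86.9 + (-26.2)
L_A = 60.7

60.7 dBA


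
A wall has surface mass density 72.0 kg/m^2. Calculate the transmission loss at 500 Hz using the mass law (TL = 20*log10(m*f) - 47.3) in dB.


Given values:
  m = 72.0 kg/m^2, f = 500 Hz
Formula: TL = 20 * log10(m * f) - 47.3
Compute m * f = 72.0 * 500 = 36000.0
Compute log10(36000.0) = 4.556303
Compute 20 * 4.556303 = 91.1261
TL = 91.1261 - 47.3 = 43.83

43.83 dB


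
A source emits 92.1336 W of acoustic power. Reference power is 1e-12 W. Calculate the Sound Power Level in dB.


Given values:
  W = 92.1336 W
  W_ref = 1e-12 W
Formula: SWL = 10 * log10(W / W_ref)
Compute ratio: W / W_ref = 92133600000000
Compute log10: log10(92133600000000) = 13.964418
Multiply: SWL = 10 * 13.964418 = 139.64

139.64 dB


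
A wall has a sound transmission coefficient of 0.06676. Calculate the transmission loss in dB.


Given values:
  tau = 0.06676
Formula: TL = 10 * log10(1 / tau)
Compute 1 / tau = 1 / 0.06676 = 14.979
Compute log10(14.979) = 1.175483
TL = 10 * 1.175483 = 11.75

11.75 dB


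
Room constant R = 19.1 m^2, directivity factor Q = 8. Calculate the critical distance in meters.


Given values:
  R = 19.1 m^2, Q = 8
Formula: d_c = 0.141 * sqrt(Q * R)
Compute Q * R = 8 * 19.1 = 152.8
Compute sqrt(152.8) = 12.3612
d_c = 0.141 * 12.3612 = 1.743

1.743 m


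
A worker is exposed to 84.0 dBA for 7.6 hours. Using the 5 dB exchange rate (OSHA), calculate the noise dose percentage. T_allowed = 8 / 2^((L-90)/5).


Given values:
  L = 84.0 dBA, T = 7.6 hours
Formula: T_allowed = 8 / 2^((L - 90) / 5)
Compute exponent: (84.0 - 90) / 5 = -1.2
Compute 2^(-1.2) = 0.435275
T_allowed = 8 / 0.435275 = 18.379186 hours
Dose = (T / T_allowed) * 100
Dose = (7.6 / 18.379186) * 100 = 41.35

41.35 %


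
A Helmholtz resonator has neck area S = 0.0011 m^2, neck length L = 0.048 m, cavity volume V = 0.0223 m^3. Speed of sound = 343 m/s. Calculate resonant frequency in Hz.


Given values:
  S = 0.0011 m^2, L = 0.048 m, V = 0.0223 m^3, c = 343 m/s
Formula: f = (c / (2*pi)) * sqrt(S / (V * L))
Compute V * L = 0.0223 * 0.048 = 0.0010704
Compute S / (V * L) = 0.0011 / 0.0010704 = 1.0277
Compute sqrt(1.0277) = 1.013755
Compute c / (2*pi) = 343 / 6.283185 = 54.590148
f = 54.590148 * 1.013755 = 55.34

55.34 Hz


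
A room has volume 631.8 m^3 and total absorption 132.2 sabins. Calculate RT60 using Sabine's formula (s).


Given values:
  V = 631.8 m^3
  A = 132.2 sabins
Formula: RT60 = 0.161 * V / A
Numerator: 0.161 * 631.8 = 101.7198
RT60 = 101.7198 / 132.2 = 0.769

0.769 s


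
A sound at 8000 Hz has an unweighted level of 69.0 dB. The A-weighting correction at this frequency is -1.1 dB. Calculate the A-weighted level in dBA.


Given values:
  SPL = 69.0 dB
  A-weighting at 8000 Hz = -1.1 dB
Formula: L_A = SPL + A_weight
L_A = 69.0 + (-1.1)
L_A = 67.9

67.9 dBA


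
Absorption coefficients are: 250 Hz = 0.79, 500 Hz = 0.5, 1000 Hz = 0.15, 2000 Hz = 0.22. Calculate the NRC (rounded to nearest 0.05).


Given values:
  a_250 = 0.79, a_500 = 0.5
  a_1000 = 0.15, a_2000 = 0.22
Formula: NRC = (a250 + a500 + a1000 + a2000) / 4
Sum = 0.79 + 0.5 + 0.15 + 0.22 = 1.66
NRC = 1.66 / 4 = 0.415
Rounded to nearest 0.05: 0.4

0.4


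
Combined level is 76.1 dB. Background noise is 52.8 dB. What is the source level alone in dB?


Given values:
  L_total = 76.1 dB, L_bg = 52.8 dB
Formula: L_source = 10 * log10(10^(L_total/10) - 10^(L_bg/10))
Convert to linear:
  10^(76.1/10) = 40738027.7804
  10^(52.8/10) = 190546.0718
Difference: 40738027.7804 - 190546.0718 = 40547481.7086
L_source = 10 * log10(40547481.7086) = 76.08

76.08 dB


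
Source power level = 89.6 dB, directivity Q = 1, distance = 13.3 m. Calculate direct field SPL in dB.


Given values:
  Lw = 89.6 dB, Q = 1, r = 13.3 m
Formula: SPL = Lw + 10 * log10(Q / (4 * pi * r^2))
Compute 4 * pi * r^2 = 4 * pi * 13.3^2 = 2222.8653
Compute Q / denom = 1 / 2222.8653 = 0.00044987
Compute 10 * log10(0.00044987) = -33.4691
SPL = 89.6 + (-33.4691) = 56.13

56.13 dB


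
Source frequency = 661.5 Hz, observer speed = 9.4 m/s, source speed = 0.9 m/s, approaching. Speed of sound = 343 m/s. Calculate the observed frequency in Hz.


Given values:
  f_s = 661.5 Hz, v_o = 9.4 m/s, v_s = 0.9 m/s
  Direction: approaching
Formula: f_o = f_s * (c + v_o) / (c - v_s)
Numerator: c + v_o = 343 + 9.4 = 352.4
Denominator: c - v_s = 343 - 0.9 = 342.1
f_o = 661.5 * 352.4 / 342.1 = 681.42

681.42 Hz


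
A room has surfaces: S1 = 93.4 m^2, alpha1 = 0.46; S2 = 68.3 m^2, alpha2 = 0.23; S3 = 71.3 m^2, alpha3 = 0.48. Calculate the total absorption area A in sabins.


Given surfaces:
  Surface 1: 93.4 * 0.46 = 42.964
  Surface 2: 68.3 * 0.23 = 15.709
  Surface 3: 71.3 * 0.48 = 34.224
Formula: A = sum(Si * alpha_i)
A = 42.964 + 15.709 + 34.224
A = 92.9

92.9 sabins


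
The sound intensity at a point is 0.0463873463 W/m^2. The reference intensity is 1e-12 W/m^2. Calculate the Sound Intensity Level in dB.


Given values:
  I = 0.0463873463 W/m^2
  I_ref = 1e-12 W/m^2
Formula: SIL = 10 * log10(I / I_ref)
Compute ratio: I / I_ref = 46387346300
Compute log10: log10(46387346300) = 10.6664
Multiply: SIL = 10 * 10.6664 = 106.66

106.66 dB
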